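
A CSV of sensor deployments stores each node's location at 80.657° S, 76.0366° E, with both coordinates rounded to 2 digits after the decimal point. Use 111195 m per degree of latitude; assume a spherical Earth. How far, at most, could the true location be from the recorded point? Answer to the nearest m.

Rounding to 2 decimal places leaves each coordinate within ±0.005° of the true value.
Latitude error → 0.005 × 111195 = 555.975 m along the meridian.
E–W at 80.657°: 0.005° × 111195 × cos 80.657° = 0.005 × 111195 × 0.1623 ≈ 90.2594 m.
The two errors are perpendicular, so the maximum displacement is √(555.975² + 90.2594²) ≈ 563.254 m.

563 m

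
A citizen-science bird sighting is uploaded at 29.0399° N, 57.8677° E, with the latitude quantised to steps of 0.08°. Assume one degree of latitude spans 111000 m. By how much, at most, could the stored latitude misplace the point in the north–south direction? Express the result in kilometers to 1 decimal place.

With a 0.08° grid the true value lies within half a step, ±0.08°/2 = ±0.04°, of the stored one.
So the N–S error is at most 0.04 × 111000 = 4440 m.
That is 4440 m = 4.44 km.

4.4 kilometers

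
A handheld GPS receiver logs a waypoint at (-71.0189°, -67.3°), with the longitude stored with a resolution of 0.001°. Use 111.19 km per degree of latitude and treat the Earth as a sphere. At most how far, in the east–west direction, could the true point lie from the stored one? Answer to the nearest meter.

With a 0.001° grid the true value lies within half a step, ±0.001°/2 = ±0.0005°, of the stored one.
One degree of longitude at 71.0189° is 111190 × cos 71.0189° ≈ 111190 × 0.3253 = 36165.2 m.
East–west error: 0.0005° × 36165.2 m/° ≈ 18.0826 m.

18 meters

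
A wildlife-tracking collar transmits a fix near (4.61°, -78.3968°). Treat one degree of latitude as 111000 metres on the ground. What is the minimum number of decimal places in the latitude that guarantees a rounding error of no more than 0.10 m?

6

One degree of latitude covers 111000 m.
Rounding to N decimal places gives at most 0.5 × 10⁻ᴺ degrees of error, i.e. 0.5 × 10⁻ᴺ × 111000 m.
Need 0.5 × 111000 × 10⁻ᴺ ≤ 0.10 → 10⁻ᴺ ≤ 1.802e-06, so N ≥ 5.74.
At 5 places the error can reach 0.555 m, but 6 places keeps it to 0.0555 m.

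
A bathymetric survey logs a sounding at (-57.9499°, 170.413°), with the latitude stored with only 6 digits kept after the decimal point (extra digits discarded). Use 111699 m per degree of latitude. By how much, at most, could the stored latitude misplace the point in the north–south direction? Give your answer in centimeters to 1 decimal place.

Truncating at 6 decimal places can drop up to a full unit in the last place, so the latitude may be off by as much as 1e-06°.
North–south distance: 1e-06° × 111699 m/° = 0.111699 m.
That is 0.111699 m = 11.17 cm.

11.2 centimeters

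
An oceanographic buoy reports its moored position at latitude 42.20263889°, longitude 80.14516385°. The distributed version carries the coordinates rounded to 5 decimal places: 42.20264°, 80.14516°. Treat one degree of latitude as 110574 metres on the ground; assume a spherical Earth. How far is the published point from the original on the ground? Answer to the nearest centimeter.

34 centimeters

Δlat = 42.20263889 − 42.20264 = -0.00000111°; Δlon = 80.14516385 − 80.14516 = +0.00000385°.
N–S: -0.00000111° × 110574 m/° = -0.122737 m.
East–west at this latitude: 0.00000385° × 110574 × cos 42.2026° ≈ 0.00000385 × 81910.3 = 0.315355 m.
Distance: √(0.122737² + 0.315355²) ≈ 0.338398 m.
That is 0.338398 m = 33.84 cm.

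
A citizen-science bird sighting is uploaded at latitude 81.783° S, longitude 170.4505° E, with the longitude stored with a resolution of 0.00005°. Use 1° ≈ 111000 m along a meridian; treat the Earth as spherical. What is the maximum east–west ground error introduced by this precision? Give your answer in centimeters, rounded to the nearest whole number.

With a 0.00005° grid the true value lies within half a step, ±0.00005°/2 = ±2.5e-05°, of the stored one.
One degree of longitude at 81.783° is 111000 × cos 81.783° ≈ 111000 × 0.1429 = 15864.4 m.
So at most 2.5e-05° × 15864.4 ≈ 0.39661 m east–west.
That is 0.39661 m = 39.661 cm.

40 centimeters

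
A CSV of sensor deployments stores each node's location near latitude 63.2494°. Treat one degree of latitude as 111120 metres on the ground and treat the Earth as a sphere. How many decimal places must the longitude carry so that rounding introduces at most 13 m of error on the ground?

At 63.2494° one degree of longitude covers 111120 × cos 63.2494° ≈ 111120 × 0.4501 ≈ 50016 m.
With N decimal places the half-ulp bound is 0.5·10⁻ᴺ°, or 0.5·10⁻ᴺ × 50016 m on the ground.
Need 0.5 × 50016 × 10⁻ᴺ ≤ 13 → 10⁻ᴺ ≤ 5.198e-04, so N ≥ 3.28.
N = 3 would give 25 m (too coarse); N = 4 gives 2.5 m ≤ 13 m.

4 decimal places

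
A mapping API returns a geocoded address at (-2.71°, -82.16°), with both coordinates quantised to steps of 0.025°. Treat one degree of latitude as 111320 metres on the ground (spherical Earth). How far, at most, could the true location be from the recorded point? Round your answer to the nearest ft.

With a 0.025° grid the true value lies within half a step, ±0.025°/2 = ±0.0125°, of the stored one.
Latitude error → 0.0125 × 111320 = 1391.5 m along the meridian.
Longitude error → 0.0125 × 111320 × cos 2.71° = 0.0125 × 111320 × 0.9989 ≈ 1389.94 m.
The two errors are perpendicular, so the maximum displacement is √(1391.5² + 1389.94²) ≈ 1966.78 m.
In feet: 1966.78 m ÷ 0.3048 ≈ 6452.7 ft.

6453 ft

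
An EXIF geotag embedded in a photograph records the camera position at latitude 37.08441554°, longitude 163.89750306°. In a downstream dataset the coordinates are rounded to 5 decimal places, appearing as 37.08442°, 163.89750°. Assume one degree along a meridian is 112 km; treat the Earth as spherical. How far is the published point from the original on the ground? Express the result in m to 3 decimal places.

The latitude changed by -0.00000446° and the longitude by +0.00000306°.
North–south shift: -0.00000446 × 112000 = -0.49952 m.
East–west at this latitude: 0.00000306° × 112000 × cos 37.0844° ≈ 0.00000306 × 89347.8 = 0.273404 m.
Distance: √(0.49952² + 0.273404²) ≈ 0.569447 m.

0.569 m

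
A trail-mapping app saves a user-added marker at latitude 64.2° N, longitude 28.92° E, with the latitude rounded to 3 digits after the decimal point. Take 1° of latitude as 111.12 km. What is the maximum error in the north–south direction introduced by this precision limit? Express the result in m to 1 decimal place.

55.6 m

Rounding to 3 decimal places leaves the latitude within ±0.0005° of the true value.
So the N–S error is at most 0.0005 × 111120 = 55.56 m.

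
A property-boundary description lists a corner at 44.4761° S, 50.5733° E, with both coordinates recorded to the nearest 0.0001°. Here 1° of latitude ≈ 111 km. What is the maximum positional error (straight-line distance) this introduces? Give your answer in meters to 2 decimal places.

Rounding to 4 decimal places leaves each coordinate within ±5e-05° of the true value.
North–south component: 5e-05° × 111000 = 5.55 m.
Longitude error → 5e-05 × 111000 × cos 44.4761° = 5e-05 × 111000 × 0.7135 ≈ 3.96016 m.
Worst case both components are at the extreme and orthogonal: √(5.55² + 3.96016²) ≈ 6.81802 m.

6.82 meters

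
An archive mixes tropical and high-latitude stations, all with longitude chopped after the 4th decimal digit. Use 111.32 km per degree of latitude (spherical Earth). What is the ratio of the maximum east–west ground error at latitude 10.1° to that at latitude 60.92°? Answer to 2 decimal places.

Truncating at 4 decimal places can drop up to a full unit in the last place, so the longitude may be off by as much as 0.0001°.
Error at 10.1° = 0.0001° × 111320 × cos 10.1° ≈ 11.132 × 0.9845 = 10.959 m.
At 60.92°: 0.0001° × 111320 × cos 60.92° = 0.0001 × 111320 × 0.4860 ≈ 5.4105 m.
The ratio reduces to cos 10.1° / cos 60.92° = 0.9845/0.4860 ≈ 2.0256.

2.03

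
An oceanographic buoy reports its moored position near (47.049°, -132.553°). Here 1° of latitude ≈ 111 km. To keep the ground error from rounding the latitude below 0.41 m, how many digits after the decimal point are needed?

6 decimal places

One degree of latitude covers 111000 m.
Rounding to N decimal places gives at most 0.5 × 10⁻ᴺ degrees of error, i.e. 0.5 × 10⁻ᴺ × 111000 m.
Need 0.5 × 111000 × 10⁻ᴺ ≤ 0.41 → 10⁻ᴺ ≤ 7.387e-06, so N ≥ 5.13.
So 6 decimal places suffice (0.0555 m); 5 would allow up to 0.555 m.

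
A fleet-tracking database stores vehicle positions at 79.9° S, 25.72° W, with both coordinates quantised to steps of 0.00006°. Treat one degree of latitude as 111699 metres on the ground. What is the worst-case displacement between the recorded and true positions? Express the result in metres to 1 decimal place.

With a 0.00006° grid the true value lies within half a step, ±0.00006°/2 = ±3e-05°, of the stored one.
North–south component: 3e-05° × 111699 = 3.35097 m.
E–W at 79.9°: 3e-05° × 111699 × cos 79.9° = 3e-05 × 111699 × 0.1754 ≈ 0.587649 m.
Worst case both components are at the extreme and orthogonal: √(3.35097² + 0.587649²) ≈ 3.40211 m.

3.4 metres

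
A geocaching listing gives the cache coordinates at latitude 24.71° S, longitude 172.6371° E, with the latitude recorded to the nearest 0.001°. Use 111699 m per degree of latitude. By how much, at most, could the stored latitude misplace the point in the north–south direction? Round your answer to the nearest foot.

183 feet

Rounding to 3 decimal places leaves the latitude within ±0.0005° of the true value.
North–south distance: 0.0005° × 111699 m/° = 55.8495 m.
In feet: 55.8495 m ÷ 0.3048 ≈ 183.23 ft.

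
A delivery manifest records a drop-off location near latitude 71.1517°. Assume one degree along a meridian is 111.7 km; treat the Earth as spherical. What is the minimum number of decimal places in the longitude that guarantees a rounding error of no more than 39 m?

At 71.1517° one degree of longitude covers 111700 × cos 71.1517° ≈ 111700 × 0.3231 ≈ 36086.2 m.
N decimal places → at most half a unit in the last place, 0.5 × 10⁻ᴺ° = 36086.2/2 × 10⁻ᴺ m.
Need 0.5 × 36086.2 × 10⁻ᴺ ≤ 39 → 10⁻ᴺ ≤ 2.161e-03, so N ≥ 2.67.
N = 2 would give 180 m (too coarse); N = 3 gives 18 m ≤ 39 m.

3 decimal places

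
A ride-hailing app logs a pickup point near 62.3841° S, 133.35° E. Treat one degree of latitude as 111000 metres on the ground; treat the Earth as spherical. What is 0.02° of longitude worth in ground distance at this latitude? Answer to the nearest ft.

One degree of longitude here spans 111000 × cos 62.3841° = 111000 × 0.4635 ≈ 51453.2 m; 0.02° of that is 1029.06 m.
Converting: 1029.06 m × 3.2808 ft/m ≈ 3376.2 ft.

3376 ft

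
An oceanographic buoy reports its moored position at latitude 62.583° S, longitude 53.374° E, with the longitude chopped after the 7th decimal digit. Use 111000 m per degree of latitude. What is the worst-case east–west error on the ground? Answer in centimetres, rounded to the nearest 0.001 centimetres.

0.511 centimetres

Truncating at 7 decimal places can drop up to a full unit in the last place, so the longitude may be off by as much as 1e-07°.
At latitude 62.583° a degree of longitude spans 111000 m × cos 62.583° = 111000 × 0.4605 ≈ 51111.4 m.
Maximum E–W displacement: 1e-07 × 51111.4 = 0.00511114 m.
That is 0.00511114 m = 0.51111 cm.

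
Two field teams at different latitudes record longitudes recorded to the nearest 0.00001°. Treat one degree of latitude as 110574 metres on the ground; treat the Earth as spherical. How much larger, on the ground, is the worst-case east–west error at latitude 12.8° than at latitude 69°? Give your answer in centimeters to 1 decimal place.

Rounding to 5 decimal places leaves the longitude within ±5e-06° of the true value.
At 12.8°: 5e-06° × 110574 × cos 12.8° = 5e-06 × 110574 × 0.9751 ≈ 0.53913 m.
At 69°: 5e-06° × 110574 × cos 69° = 5e-06 × 110574 × 0.3584 ≈ 0.19813 m.
So the lower-latitude error exceeds the higher by 0.53913 − 0.19813 = 0.341 m.
That is 0.341 m = 34.1 cm.

34.1 centimeters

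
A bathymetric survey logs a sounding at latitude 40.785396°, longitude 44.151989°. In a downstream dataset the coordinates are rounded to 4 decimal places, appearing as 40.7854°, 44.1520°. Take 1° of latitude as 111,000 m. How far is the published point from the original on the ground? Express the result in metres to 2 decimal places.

Δlat = 40.785396 − 40.7854 = -0.000004°; Δlon = 44.151989 − 44.1520 = -0.000011°.
North–south shift: -0.000004 × 111000 = -0.444 m.
East–west at this latitude: -0.000011° × 111000 × cos 40.7854° ≈ -0.000011 × 84044.9 = -0.924494 m.
Distance: √(0.444² + 0.924494²) ≈ 1.02559 m.

1.03 metres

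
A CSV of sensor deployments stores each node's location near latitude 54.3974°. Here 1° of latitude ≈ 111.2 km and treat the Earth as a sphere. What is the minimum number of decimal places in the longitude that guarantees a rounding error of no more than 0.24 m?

At 54.3974° one degree of longitude covers 111200 × cos 54.3974° ≈ 111200 × 0.5822 ≈ 64736.2 m.
With N decimal places the half-ulp bound is 0.5·10⁻ᴺ°, or 0.5·10⁻ᴺ × 64736.2 m on the ground.
Need 0.5 × 64736.2 × 10⁻ᴺ ≤ 0.24 → 10⁻ᴺ ≤ 7.415e-06, so N ≥ 5.13.
N = 5 would give 0.324 m (too coarse); N = 6 gives 0.0324 m ≤ 0.24 m.

6 decimal places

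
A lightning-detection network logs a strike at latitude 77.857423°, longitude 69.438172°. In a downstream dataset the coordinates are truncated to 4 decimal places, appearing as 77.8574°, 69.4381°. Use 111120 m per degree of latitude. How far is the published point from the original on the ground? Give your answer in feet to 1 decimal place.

10.0 feet

Δlat = 77.857423 − 77.8574 = +0.000023°; Δlon = 69.438172 − 69.4381 = +0.000072°.
N–S: 0.000023° × 111120 m/° = 2.55576 m.
East–west at this latitude: 0.000072° × 111120 × cos 77.8574° ≈ 0.000072 × 23373.6 = 1.6829 m.
Hypotenuse of the two orthogonal shifts: √(2.55576² + 1.6829²) = 3.06007 m.
In feet: 3.06007 m ÷ 0.3048 ≈ 10.04 ft.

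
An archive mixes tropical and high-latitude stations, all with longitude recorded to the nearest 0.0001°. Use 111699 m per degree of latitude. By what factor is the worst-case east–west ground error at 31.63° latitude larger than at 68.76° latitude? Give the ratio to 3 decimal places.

2.350

Rounding to 4 decimal places leaves the longitude within ±5e-05° of the true value.
At 31.63°: 5e-05° × 111699 × cos 31.63° = 5e-05 × 111699 × 0.8515 ≈ 4.7553 m.
At 68.76°: 5e-05° × 111699 × cos 68.76° = 5e-05 × 111699 × 0.3623 ≈ 2.0233 m.
The ratio reduces to cos 31.63° / cos 68.76° = 0.8515/0.3623 ≈ 2.3503.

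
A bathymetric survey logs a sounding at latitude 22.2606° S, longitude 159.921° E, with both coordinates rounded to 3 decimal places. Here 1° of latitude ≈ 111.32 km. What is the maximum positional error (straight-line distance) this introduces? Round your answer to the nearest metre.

76 metres

Rounding to 3 decimal places leaves each coordinate within ±0.0005° of the true value.
Latitude error → 0.0005 × 111320 = 55.66 m along the meridian.
E–W at 22.2606°: 0.0005° × 111320 × cos 22.2606° = 0.0005 × 111320 × 0.9255 ≈ 51.5117 m.
Combining orthogonally: (55.66² + 51.5117²)^½ ≈ 75.8386 m.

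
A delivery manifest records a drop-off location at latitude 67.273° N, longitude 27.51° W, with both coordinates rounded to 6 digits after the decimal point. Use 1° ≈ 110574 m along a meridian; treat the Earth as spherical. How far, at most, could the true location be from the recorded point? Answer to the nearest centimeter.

6 centimeters

Rounding to 6 decimal places leaves each coordinate within ±5e-07° of the true value.
N–S: 5e-07° × 110574 m/° = 0.055287 m.
Longitude error → 5e-07 × 110574 × cos 67.273° = 5e-07 × 110574 × 0.3863 ≈ 0.0213596 m.
The two errors are perpendicular, so the maximum displacement is √(0.055287² + 0.0213596²) ≈ 0.0592696 m.
That is 0.0592696 m = 5.927 cm.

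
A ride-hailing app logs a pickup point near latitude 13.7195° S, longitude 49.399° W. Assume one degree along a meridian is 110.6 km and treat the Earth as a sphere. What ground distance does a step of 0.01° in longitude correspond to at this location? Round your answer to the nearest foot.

One degree of longitude here spans 110600 × cos 13.7195° = 110600 × 0.9715 ≈ 107444 m; 0.01° of that is 1074.44 m.
Converting: 1074.44 m × 3.2808 ft/m ≈ 3525.1 ft.

3525 feet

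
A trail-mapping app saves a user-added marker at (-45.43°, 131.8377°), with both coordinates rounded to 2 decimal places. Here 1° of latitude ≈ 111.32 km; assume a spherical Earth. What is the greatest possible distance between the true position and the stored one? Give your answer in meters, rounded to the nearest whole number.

680 meters

Rounding to 2 decimal places leaves each coordinate within ±0.005° of the true value.
Latitude error → 0.005 × 111320 = 556.6 m along the meridian.
East–west component at 45.43°: 0.005° × 111320 × cos 45.43° ≈ 0.005 × 78122.2 ≈ 390.611 m.
The two errors are perpendicular, so the maximum displacement is √(556.6² + 390.611²) ≈ 679.986 m.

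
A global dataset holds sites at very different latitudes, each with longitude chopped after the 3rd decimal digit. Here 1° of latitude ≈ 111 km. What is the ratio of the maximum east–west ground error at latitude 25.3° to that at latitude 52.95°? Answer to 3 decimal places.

Truncating at 3 decimal places can drop up to a full unit in the last place, so the longitude may be off by as much as 0.001°.
At 25.3°: 0.001° × 111000 × cos 25.3° = 0.001 × 111000 × 0.9041 ≈ 100.35 m.
Error at 52.95° = 0.001° × 111000 × cos 52.95° ≈ 111 × 0.6025 = 66.879 m.
Ratio: 100.35 / 66.879 = cos 25.3° / cos 52.95° ≈ 1.5005.

1.501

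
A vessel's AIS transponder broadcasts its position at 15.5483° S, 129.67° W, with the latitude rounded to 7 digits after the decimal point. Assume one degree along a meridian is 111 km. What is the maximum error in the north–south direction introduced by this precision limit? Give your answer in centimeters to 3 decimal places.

Rounding to 7 decimal places leaves the latitude within ±5e-08° of the true value.
North–south distance: 5e-08° × 111000 m/° = 0.00555 m.
That is 0.00555 m = 0.555 cm.

0.555 centimeters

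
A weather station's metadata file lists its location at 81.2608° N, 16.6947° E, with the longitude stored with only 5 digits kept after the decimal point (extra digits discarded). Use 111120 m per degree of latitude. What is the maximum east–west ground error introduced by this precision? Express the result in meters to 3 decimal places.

0.169 meters

Truncating at 5 decimal places can drop up to a full unit in the last place, so the longitude may be off by as much as 1e-05°.
One degree of longitude at 81.2608° is 111120 × cos 81.2608° ≈ 111120 × 0.1519 = 16883.2 m.
Maximum E–W displacement: 1e-05 × 16883.2 = 0.168832 m.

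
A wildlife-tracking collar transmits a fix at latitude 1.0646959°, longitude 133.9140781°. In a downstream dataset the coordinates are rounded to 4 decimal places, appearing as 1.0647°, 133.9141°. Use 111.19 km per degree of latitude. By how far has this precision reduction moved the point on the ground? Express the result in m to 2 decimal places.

The latitude changed by -0.0000041° and the longitude by -0.0000219°.
N–S: -0.0000041° × 111190 m/° = -0.455879 m.
East–west at this latitude: -0.0000219° × 111190 × cos 1.0647° ≈ -0.0000219 × 111171 = -2.43464 m.
Hypotenuse of the two orthogonal shifts: √(0.455879² + 2.43464²) = 2.47695 m.

2.48 m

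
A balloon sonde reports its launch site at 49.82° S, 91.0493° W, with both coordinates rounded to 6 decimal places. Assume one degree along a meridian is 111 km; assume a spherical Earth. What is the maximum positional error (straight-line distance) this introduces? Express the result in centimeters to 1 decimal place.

Rounding to 6 decimal places leaves each coordinate within ±5e-07° of the true value.
N–S: 5e-07° × 111000 m/° = 0.0555 m.
East–west component at 49.82°: 5e-07° × 111000 × cos 49.82° ≈ 5e-07 × 71616.2 ≈ 0.0358081 m.
Worst case both components are at the extreme and orthogonal: √(0.0555² + 0.0358081²) ≈ 0.066049 m.
That is 0.066049 m = 6.6049 cm.

6.6 centimeters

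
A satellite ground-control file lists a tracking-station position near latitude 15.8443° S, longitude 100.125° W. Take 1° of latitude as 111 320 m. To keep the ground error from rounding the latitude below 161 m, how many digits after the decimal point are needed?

One degree of latitude covers 111320 m.
With N decimal places the half-ulp bound is 0.5·10⁻ᴺ°, or 0.5·10⁻ᴺ × 111320 m on the ground.
Need 0.5 × 111320 × 10⁻ᴺ ≤ 161 → 10⁻ᴺ ≤ 2.893e-03, so N ≥ 2.54.
So 3 decimal places suffice (55.7 m); 2 would allow up to 557 m.

3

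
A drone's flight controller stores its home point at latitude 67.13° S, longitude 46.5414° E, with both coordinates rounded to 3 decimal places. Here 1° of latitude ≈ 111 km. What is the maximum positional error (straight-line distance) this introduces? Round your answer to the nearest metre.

Rounding to 3 decimal places leaves each coordinate within ±0.0005° of the true value.
North–south component: 0.0005° × 111000 = 55.5 m.
East–west component at 67.13°: 0.0005° × 111000 × cos 67.13° ≈ 0.0005 × 43139.2 ≈ 21.5696 m.
Worst case both components are at the extreme and orthogonal: √(55.5² + 21.5696²) ≈ 59.5441 m.

60 metres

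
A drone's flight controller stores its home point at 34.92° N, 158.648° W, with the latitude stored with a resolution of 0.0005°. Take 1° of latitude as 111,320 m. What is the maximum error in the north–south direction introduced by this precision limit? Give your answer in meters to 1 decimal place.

With a 0.0005° grid the true value lies within half a step, ±0.0005°/2 = ±0.00025°, of the stored one.
So the N–S error is at most 0.00025 × 111320 = 27.83 m.

27.8 meters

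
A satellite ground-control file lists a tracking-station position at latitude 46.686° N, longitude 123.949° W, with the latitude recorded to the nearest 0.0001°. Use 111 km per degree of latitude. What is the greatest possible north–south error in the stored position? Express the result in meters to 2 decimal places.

5.55 meters

Rounding to 4 decimal places leaves the latitude within ±5e-05° of the true value.
North–south distance: 5e-05° × 111000 m/° = 5.55 m.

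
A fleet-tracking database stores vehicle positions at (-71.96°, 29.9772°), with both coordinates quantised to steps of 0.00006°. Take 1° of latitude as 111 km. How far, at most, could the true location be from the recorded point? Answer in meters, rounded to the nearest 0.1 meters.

With a 0.00006° grid the true value lies within half a step, ±0.00006°/2 = ±3e-05°, of the stored one.
Latitude error → 3e-05 × 111000 = 3.33 m along the meridian.
Longitude error → 3e-05 × 111000 × cos 71.96° = 3e-05 × 111000 × 0.3097 ≈ 1.03124 m.
Combining orthogonally: (3.33² + 1.03124²)^½ ≈ 3.48602 m.

3.5 meters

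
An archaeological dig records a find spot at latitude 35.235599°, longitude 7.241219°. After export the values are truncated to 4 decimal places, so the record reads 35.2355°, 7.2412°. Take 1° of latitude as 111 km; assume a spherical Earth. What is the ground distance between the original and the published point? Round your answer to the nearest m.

11 m

The latitude changed by +0.000099° and the longitude by +0.000019°.
N–S: 0.000099° × 111000 m/° = 10.989 m.
E–W at 35.2355°: 0.000019° × 111000 × cos 35.2355° = 0.000019 × 111000 × 0.8168 ≈ 1.72261 m.
Distance: √(10.989² + 1.72261²) ≈ 11.1232 m.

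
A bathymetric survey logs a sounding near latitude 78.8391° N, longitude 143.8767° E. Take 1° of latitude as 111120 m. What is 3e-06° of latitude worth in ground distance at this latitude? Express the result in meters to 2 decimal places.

0.33 meters

Along a meridian 3e-06° is 3e-06 × 111120 = 0.33336 m.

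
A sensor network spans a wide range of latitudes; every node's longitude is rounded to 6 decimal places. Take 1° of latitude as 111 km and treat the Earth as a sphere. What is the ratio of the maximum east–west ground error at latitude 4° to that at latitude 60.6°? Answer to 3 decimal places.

2.032

Rounding to 6 decimal places leaves the longitude within ±5e-07° of the true value.
Error at 4° = 5e-07° × 111000 × cos 4° ≈ 0.0555 × 0.9976 = 0.055365 m.
Error at 60.6° = 5e-07° × 111000 × cos 60.6° ≈ 0.0555 × 0.4909 = 0.027245 m.
Ratio: 0.055365 / 0.027245 = cos 4° / cos 60.6° ≈ 2.0321.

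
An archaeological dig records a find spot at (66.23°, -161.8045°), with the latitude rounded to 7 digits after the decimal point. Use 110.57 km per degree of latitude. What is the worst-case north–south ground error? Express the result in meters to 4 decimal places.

0.0055 meters

Rounding to 7 decimal places leaves the latitude within ±5e-08° of the true value.
North–south distance: 5e-08° × 110570 m/° = 0.0055285 m.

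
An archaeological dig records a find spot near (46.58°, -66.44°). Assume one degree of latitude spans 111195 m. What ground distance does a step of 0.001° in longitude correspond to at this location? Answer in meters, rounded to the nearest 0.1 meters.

76.4 meters

One degree of longitude here spans 111195 × cos 46.58° = 111195 × 0.6873 ≈ 76428.9 m; 0.001° of that is 76.4289 m.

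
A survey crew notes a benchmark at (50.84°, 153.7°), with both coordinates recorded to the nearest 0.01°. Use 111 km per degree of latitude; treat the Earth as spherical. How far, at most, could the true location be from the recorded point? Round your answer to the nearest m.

Rounding to 2 decimal places leaves each coordinate within ±0.005° of the true value.
N–S: 0.005° × 111000 m/° = 555 m.
East–west component at 50.84°: 0.005° × 111000 × cos 50.84° ≈ 0.005 × 70095.2 ≈ 350.476 m.
Combining orthogonally: (555² + 350.476²)^½ ≈ 656.398 m.

656 m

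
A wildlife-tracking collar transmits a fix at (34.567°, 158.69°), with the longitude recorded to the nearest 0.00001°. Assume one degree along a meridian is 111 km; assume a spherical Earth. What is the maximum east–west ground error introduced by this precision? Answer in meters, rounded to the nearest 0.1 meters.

0.5 meters

Rounding to 5 decimal places leaves the longitude within ±5e-06° of the true value.
Parallels shrink by cos φ, so at 34.567° a degree of longitude is 111000 × 0.8235 ≈ 91404.4 m.
So at most 5e-06° × 91404.4 ≈ 0.457022 m east–west.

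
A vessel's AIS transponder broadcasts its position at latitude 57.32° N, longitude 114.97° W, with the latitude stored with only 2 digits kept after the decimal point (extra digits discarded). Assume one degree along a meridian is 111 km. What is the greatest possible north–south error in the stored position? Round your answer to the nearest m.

Truncating at 2 decimal places can drop up to a full unit in the last place, so the latitude may be off by as much as 0.01°.
So the N–S error is at most 0.01 × 111000 = 1110 m.

1110 m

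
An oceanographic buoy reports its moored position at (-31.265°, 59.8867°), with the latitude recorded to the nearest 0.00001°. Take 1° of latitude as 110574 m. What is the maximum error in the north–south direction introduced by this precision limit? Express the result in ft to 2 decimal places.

1.81 ft

Rounding to 5 decimal places leaves the latitude within ±5e-06° of the true value.
So the N–S error is at most 5e-06 × 110574 = 0.55287 m.
In feet: 0.55287 m ÷ 0.3048 ≈ 1.8139 ft.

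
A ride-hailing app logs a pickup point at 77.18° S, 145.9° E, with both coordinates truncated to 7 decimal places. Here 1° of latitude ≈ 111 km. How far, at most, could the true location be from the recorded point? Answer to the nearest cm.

1 cm

Truncating at 7 decimal places can drop up to a full unit in the last place, so each coordinate may be off by as much as 1e-07°.
N–S: 1e-07° × 111000 m/° = 0.0111 m.
Longitude error → 1e-07 × 111000 × cos 77.18° = 1e-07 × 111000 × 0.2219 ≈ 0.00246297 m.
The two errors are perpendicular, so the maximum displacement is √(0.0111² + 0.00246297²) ≈ 0.01137 m.
That is 0.01137 m = 1.137 cm.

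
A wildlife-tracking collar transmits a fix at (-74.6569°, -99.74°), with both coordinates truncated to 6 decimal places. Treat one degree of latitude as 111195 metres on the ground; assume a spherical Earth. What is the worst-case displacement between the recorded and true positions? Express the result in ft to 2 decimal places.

Truncating at 6 decimal places can drop up to a full unit in the last place, so each coordinate may be off by as much as 1e-06°.
Latitude error → 1e-06 × 111195 = 0.111195 m along the meridian.
East–west component at 74.6569°: 1e-06° × 111195 × cos 74.6569° ≈ 1e-06 × 29422 ≈ 0.029422 m.
Combining orthogonally: (0.111195² + 0.029422²)^½ ≈ 0.115022 m.
In feet: 0.115022 m ÷ 0.3048 ≈ 0.37737 ft.

0.38 ft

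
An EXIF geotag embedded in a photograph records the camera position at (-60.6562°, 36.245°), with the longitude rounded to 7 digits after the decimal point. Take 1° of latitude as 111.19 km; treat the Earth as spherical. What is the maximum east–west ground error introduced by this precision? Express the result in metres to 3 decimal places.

0.003 metres

Rounding to 7 decimal places leaves the longitude within ±5e-08° of the true value.
At latitude 60.6562° a degree of longitude spans 111190 m × cos 60.6562° = 111190 × 0.4900 ≈ 54488.5 m.
Maximum E–W displacement: 5e-08 × 54488.5 = 0.00272443 m.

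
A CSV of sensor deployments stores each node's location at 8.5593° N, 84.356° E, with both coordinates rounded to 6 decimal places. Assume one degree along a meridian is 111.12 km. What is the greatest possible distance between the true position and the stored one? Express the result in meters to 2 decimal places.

0.08 meters

Rounding to 6 decimal places leaves each coordinate within ±5e-07° of the true value.
North–south component: 5e-07° × 111120 = 0.05556 m.
Longitude error → 5e-07 × 111120 × cos 8.5593° = 5e-07 × 111120 × 0.9889 ≈ 0.0549412 m.
The two errors are perpendicular, so the maximum displacement is √(0.05556² + 0.0549412²) ≈ 0.0781374 m.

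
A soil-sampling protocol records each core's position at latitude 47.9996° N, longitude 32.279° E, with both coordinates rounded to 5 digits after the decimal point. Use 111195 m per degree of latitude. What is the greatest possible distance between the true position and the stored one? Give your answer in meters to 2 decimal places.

Rounding to 5 decimal places leaves each coordinate within ±5e-06° of the true value.
Latitude error → 5e-06 × 111195 = 0.555975 m along the meridian.
E–W at 47.9996°: 5e-06° × 111195 × cos 47.9996° = 5e-06 × 111195 × 0.6691 ≈ 0.372023 m.
Combining orthogonally: (0.555975² + 0.372023²)^½ ≈ 0.668961 m.

0.67 meters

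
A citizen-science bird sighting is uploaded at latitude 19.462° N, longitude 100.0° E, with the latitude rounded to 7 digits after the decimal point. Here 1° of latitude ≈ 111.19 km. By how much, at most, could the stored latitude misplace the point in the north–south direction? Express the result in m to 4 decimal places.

0.0056 m

Rounding to 7 decimal places leaves the latitude within ±5e-08° of the true value.
So the N–S error is at most 5e-08 × 111190 = 0.0055595 m.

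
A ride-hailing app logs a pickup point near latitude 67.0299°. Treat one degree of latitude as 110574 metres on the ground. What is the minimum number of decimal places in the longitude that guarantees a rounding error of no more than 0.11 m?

6

At 67.0299° one degree of longitude covers 110574 × cos 67.0299° ≈ 110574 × 0.3903 ≈ 43151.6 m.
N decimal places → at most half a unit in the last place, 0.5 × 10⁻ᴺ° = 43151.6/2 × 10⁻ᴺ m.
Setting 21575.8 × 10⁻ᴺ ≤ 0.11 gives 10ᴺ ≥ 1.961e+05, i.e. N ≥ 5.29.
So 6 decimal places suffice (0.0216 m); 5 would allow up to 0.216 m.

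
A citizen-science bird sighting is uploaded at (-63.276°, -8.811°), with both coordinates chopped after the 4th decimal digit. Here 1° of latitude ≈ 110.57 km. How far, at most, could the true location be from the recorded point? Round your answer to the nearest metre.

12 metres

Truncating at 4 decimal places can drop up to a full unit in the last place, so each coordinate may be off by as much as 0.0001°.
Latitude error → 0.0001 × 110570 = 11.057 m along the meridian.
E–W at 63.276°: 0.0001° × 110570 × cos 63.276° = 0.0001 × 110570 × 0.4497 ≈ 4.97226 m.
Combining orthogonally: (11.057² + 4.97226²)^½ ≈ 12.1236 m.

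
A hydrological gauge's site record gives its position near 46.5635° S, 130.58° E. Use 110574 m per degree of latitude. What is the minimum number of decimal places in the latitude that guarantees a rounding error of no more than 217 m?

One degree of latitude covers 110574 m.
N decimal places → at most half a unit in the last place, 0.5 × 10⁻ᴺ° = 110574/2 × 10⁻ᴺ m.
Need 0.5 × 110574 × 10⁻ᴺ ≤ 217 → 10⁻ᴺ ≤ 3.925e-03, so N ≥ 2.41.
N = 2 would give 553 m (too coarse); N = 3 gives 55.3 m ≤ 217 m.

3 decimal places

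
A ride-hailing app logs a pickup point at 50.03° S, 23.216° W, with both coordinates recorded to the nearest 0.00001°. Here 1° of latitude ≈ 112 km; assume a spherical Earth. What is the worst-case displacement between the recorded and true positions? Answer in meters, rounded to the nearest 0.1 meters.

0.7 meters

Rounding to 5 decimal places leaves each coordinate within ±5e-06° of the true value.
N–S: 5e-06° × 112000 m/° = 0.56 m.
E–W at 50.03°: 5e-06° × 112000 × cos 50.03° = 5e-06 × 112000 × 0.6424 ≈ 0.359736 m.
Combining orthogonally: (0.56² + 0.359736²)^½ ≈ 0.66559 m.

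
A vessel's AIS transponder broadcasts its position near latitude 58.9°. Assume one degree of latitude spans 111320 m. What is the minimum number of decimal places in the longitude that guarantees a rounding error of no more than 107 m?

At 58.9° one degree of longitude covers 111320 × cos 58.9° ≈ 111320 × 0.5165 ≈ 57500.5 m.
N decimal places → at most half a unit in the last place, 0.5 × 10⁻ᴺ° = 57500.5/2 × 10⁻ᴺ m.
Setting 28750.2 × 10⁻ᴺ ≤ 107 gives 10ᴺ ≥ 268.7, i.e. N ≥ 2.43.
N = 2 would give 288 m (too coarse); N = 3 gives 28.8 m ≤ 107 m.

3 decimal places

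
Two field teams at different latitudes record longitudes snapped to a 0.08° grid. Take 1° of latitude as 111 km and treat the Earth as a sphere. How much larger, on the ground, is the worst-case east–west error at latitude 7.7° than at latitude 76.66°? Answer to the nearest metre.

3376 metres

With a 0.08° grid the true value lies within half a step, ±0.08°/2 = ±0.04°, of the stored one.
Error at 7.7° = 0.04° × 111000 × cos 7.7° ≈ 4440 × 0.9910 = 4400 m.
Error at 76.66° = 0.04° × 111000 × cos 76.66° ≈ 4440 × 0.2307 = 1024.4 m.
So the lower-latitude error exceeds the higher by 4400 − 1024.4 = 3375.5 m.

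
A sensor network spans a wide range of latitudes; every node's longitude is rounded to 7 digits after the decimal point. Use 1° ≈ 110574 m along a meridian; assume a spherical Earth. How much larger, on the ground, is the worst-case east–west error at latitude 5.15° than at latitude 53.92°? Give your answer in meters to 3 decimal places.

0.002 meters

Rounding to 7 decimal places leaves the longitude within ±5e-08° of the true value.
At 5.15°: 5e-08° × 110574 × cos 5.15° = 5e-08 × 110574 × 0.9960 ≈ 0.0055064 m.
At 53.92°: 5e-08° × 110574 × cos 53.92° = 5e-08 × 110574 × 0.5889 ≈ 0.0032559 m.
Difference: 0.0055064 − 0.0032559 = 0.0022505 m.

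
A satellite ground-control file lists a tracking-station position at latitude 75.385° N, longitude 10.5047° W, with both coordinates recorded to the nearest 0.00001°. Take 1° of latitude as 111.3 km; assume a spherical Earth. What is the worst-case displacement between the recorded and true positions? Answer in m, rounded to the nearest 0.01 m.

Rounding to 5 decimal places leaves each coordinate within ±5e-06° of the true value.
North–south component: 5e-06° × 111300 = 0.5565 m.
E–W at 75.385°: 5e-06° × 111300 × cos 75.385° = 5e-06 × 111300 × 0.2523 ≈ 0.140418 m.
Combining orthogonally: (0.5565² + 0.140418²)^½ ≈ 0.573942 m.

0.57 m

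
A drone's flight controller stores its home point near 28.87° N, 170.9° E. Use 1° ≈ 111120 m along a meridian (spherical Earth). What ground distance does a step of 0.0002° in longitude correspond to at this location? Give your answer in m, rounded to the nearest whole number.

19 m

At 28.87° a degree of longitude is 111120 × cos 28.87° ≈ 97309.7 m, so 0.0002° corresponds to 19.4619 m.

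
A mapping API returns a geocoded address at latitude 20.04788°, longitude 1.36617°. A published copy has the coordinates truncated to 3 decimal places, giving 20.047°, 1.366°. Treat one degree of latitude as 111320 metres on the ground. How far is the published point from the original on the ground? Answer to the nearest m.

100 m

Δlat = 20.04788 − 20.047 = +0.00088°; Δlon = 1.36617 − 1.366 = +0.00017°.
North–south shift: 0.00088 × 111320 = 97.9616 m.
E–W at 20.047°: 0.00017° × 111320 × cos 20.047° = 0.00017 × 111320 × 0.9394 ≈ 17.7778 m.
Distance: √(97.9616² + 17.7778²) ≈ 99.5617 m.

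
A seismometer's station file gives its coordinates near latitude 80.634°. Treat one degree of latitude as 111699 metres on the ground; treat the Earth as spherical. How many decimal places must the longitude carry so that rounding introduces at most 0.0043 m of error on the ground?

7 decimal places

At 80.634° one degree of longitude covers 111699 × cos 80.634° ≈ 111699 × 0.1627 ≈ 18177.9 m.
Rounding to N decimal places gives at most 0.5 × 10⁻ᴺ degrees of error, i.e. 0.5 × 10⁻ᴺ × 18177.9 m.
Need 0.5 × 18177.9 × 10⁻ᴺ ≤ 0.0043 → 10⁻ᴺ ≤ 4.731e-07, so N ≥ 6.33.
N = 6 would give 0.00909 m (too coarse); N = 7 gives 0.000909 m ≤ 0.0043 m.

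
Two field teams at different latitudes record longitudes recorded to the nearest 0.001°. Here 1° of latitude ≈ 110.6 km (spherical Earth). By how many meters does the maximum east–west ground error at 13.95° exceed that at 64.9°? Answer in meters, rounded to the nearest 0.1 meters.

Rounding to 3 decimal places leaves the longitude within ±0.0005° of the true value.
At 13.95°: 0.0005° × 110600 × cos 13.95° = 0.0005 × 110600 × 0.9705 ≈ 53.669 m.
Error at 64.9° = 0.0005° × 110600 × cos 64.9° ≈ 55.3 × 0.4242 = 23.458 m.
Difference: 53.669 − 23.458 = 30.211 m.

30.2 meters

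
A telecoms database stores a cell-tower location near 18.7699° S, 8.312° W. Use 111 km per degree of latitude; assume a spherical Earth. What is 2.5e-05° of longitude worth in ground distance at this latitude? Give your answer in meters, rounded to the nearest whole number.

One degree of longitude here spans 111000 × cos 18.7699° = 111000 × 0.9468 ≈ 105097 m; 2.5e-05° of that is 2.62742 m.

3 meters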